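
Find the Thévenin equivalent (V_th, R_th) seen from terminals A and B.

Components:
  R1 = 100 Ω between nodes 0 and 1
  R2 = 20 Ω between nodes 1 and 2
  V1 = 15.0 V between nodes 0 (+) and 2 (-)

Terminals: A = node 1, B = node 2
Step 1 — V_th is the open-circuit voltage V_A - V_B (nothing connected across the terminals).
Nodal analysis, taking node 2 as the 0 V reference.
Source V1 fixes V_0 = 15 V.
KCL at each unknown node (sum of currents leaving = 0; resistances in Ω):
  Node 1: (V_1 - 15)/100 + (V_1 - 0)/20 = 0
Collecting terms: 0.06 × V_1 = 0.15  =>  V_1 = 2.5 V
V_th = V_1 - V_2 = 2.5 - 0 = 2.5 V
Step 2 — R_th: zero the source — replace V1 by a short circuit (node 2 merges into node 0) — and find the resistance seen between A (node 1) and B (node 0).
Reduce the network between node 1 (A) and node 0 (B) by series/parallel combination:
  Rp1 = R1 ‖ R2 (parallel, both between nodes 0 and 1) = 1/(1/100 + 1/20) = 16.67 Ω
R_th = 16.67 Ω

Final answer: V_th = 2.5 V, R_th = 16.67 Ω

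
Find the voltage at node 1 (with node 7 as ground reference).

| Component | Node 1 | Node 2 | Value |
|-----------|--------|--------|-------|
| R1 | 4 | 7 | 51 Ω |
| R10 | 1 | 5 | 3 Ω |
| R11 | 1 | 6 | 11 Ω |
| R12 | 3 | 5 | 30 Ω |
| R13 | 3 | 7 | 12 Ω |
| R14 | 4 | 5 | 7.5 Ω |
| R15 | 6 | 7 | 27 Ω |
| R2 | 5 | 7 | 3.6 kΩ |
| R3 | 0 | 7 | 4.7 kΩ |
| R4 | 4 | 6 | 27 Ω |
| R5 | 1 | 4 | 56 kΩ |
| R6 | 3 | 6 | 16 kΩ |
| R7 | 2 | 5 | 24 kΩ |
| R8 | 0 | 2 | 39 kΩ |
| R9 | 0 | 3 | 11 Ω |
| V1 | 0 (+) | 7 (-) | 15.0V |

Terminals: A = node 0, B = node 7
Nodal analysis, taking node 7 as the 0 V reference.
Source V1 fixes V_0 = 15 V.
KCL at each unknown node (sum of currents leaving = 0; resistances in Ω):
  Node 1: (V_1 - V_4)/56000 + (V_1 - V_5)/3 + (V_1 - V_6)/11 = 0
  Node 2: (V_2 - V_5)/24000 + (V_2 - 15)/39000 = 0
  Node 3: (V_3 - V_6)/16000 + (V_3 - 15)/11 + (V_3 - V_5)/30 + (V_3 - 0)/12 = 0
  Node 4: (V_4 - 0)/51 + (V_4 - V_6)/27 + (V_4 - V_1)/56000 + (V_4 - V_5)/7.5 = 0
  Node 5: (V_5 - 0)/3600 + (V_5 - V_2)/24000 + (V_5 - V_1)/3 + (V_5 - V_3)/30 + (V_5 - V_4)/7.5 = 0
  Node 6: (V_6 - V_4)/27 + (V_6 - V_3)/16000 + (V_6 - V_1)/11 + (V_6 - 0)/27 = 0
Collecting terms (coefficients in siemens):
  0.4243·V_1 - 0.00001786·V_4 - 0.3333·V_5 - 0.09091·V_6 = 0
  0.00006731·V_2 - 0.00004167·V_5 = 0.0003846
  0.2076·V_3 - 0.03333·V_5 - 0.0000625·V_6 = 1.364
  0.19·V_4 - 0.00001786·V_1 - 0.1333·V_5 - 0.03704·V_6 = 0
  0.5003·V_5 - 0.3333·V_1 - 0.00004167·V_2 - 0.03333·V_3 - 0.1333·V_4 = 0
  0.165·V_6 - 0.09091·V_1 - 0.0000625·V_3 - 0.03704·V_4 = 0
Solving these 6 simultaneous equations (Gaussian elimination) gives:
  V_1 = 2.902 V, V_2 = 7.632 V, V_3 = 7.065 V, V_4 = 2.6 V
  V_5 = 3.098 V, V_6 = 2.185 V
The requested potential is V_1 = 2.902 V.

Final answer: V_1 = 2.902 V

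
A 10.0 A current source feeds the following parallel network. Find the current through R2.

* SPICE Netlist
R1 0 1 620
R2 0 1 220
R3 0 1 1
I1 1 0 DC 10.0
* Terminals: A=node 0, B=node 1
All resistors sit directly between nodes 0 and 1, so they are in parallel and share one voltage V; the full source current 10 A splits among them.
1/R_par = 1/620 + 1/220 + 1/1 = 1.006 S  =>  R_par = 0.9939 Ω
V = I × R_par = 10 × 0.9939 = 9.939 V
I_R2 = V/R2 = 9.939/220 = 0.04518 A

Final answer: 0.04518 A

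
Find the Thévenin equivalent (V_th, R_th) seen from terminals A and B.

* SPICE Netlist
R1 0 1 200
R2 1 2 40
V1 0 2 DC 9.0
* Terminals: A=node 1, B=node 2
Step 1 — V_th is the open-circuit voltage V_A - V_B (nothing connected across the terminals).
Nodal analysis, taking node 2 as the 0 V reference.
Source V1 fixes V_0 = 9 V.
KCL at each unknown node (sum of currents leaving = 0; resistances in Ω):
  Node 1: (V_1 - 9)/200 + (V_1 - 0)/40 = 0
Collecting terms: 0.03 × V_1 = 0.045  =>  V_1 = 1.5 V
V_th = V_1 - V_2 = 1.5 - 0 = 1.5 V
Step 2 — R_th: zero the source — replace V1 by a short circuit (node 2 merges into node 0) — and find the resistance seen between A (node 1) and B (node 0).
Reduce the network between node 1 (A) and node 0 (B) by series/parallel combination:
  Rp1 = R1 ‖ R2 (parallel, both between nodes 0 and 1) = 1/(1/200 + 1/40) = 33.33 Ω
R_th = 33.33 Ω

Final answer: V_th = 1.5 V, R_th = 33.33 Ω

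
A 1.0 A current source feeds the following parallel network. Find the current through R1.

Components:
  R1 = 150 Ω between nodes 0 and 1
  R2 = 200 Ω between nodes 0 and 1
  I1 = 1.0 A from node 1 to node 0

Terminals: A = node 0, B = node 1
All resistors sit directly between nodes 0 and 1, so they are in parallel and share one voltage V; the full source current 1 A splits among them.
1/R_par = 1/150 + 1/200 = 0.01167 S  =>  R_par = 85.71 Ω
V = I × R_par = 1 × 85.71 = 85.71 V
I_R1 = V/R1 = 85.71/150 = 0.5714 A

Final answer: 0.5714 A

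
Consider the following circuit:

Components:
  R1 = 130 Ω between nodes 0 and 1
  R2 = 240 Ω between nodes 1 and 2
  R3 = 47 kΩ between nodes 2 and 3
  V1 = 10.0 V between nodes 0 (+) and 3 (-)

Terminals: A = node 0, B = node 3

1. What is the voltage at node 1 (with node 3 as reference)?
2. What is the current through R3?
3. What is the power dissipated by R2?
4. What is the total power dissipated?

Nodal analysis, taking node 3 as the 0 V reference.
Source V1 fixes V_0 = 10 V.
KCL at each unknown node (sum of currents leaving = 0; resistances in Ω):
  Node 1: (V_1 - 10)/130 + (V_1 - V_2)/240 = 0
  Node 2: (V_2 - V_1)/240 + (V_2 - 0)/47000 = 0
Collecting terms (coefficients in siemens):
  0.01186·V_1 - 0.004167·V_2 = 0.07692
  0.004188·V_2 - 0.004167·V_1 = 0
Determinant D = (0.01186)(0.004188) - (-0.004167)(-0.004167) = 0.0000323
V_1 = [(0.07692)(0.004188) - (-0.004167)(0)]/D = 9.973 V
V_2 = [(0.01186)(0) - (0.07692)(-0.004167)]/D = 9.922 V
Part 1:
  Read off the nodal solution: V_1 = 9.973 V
Part 2:
  I_R3 = (V_2 - V_3)/R3 = (9.922 - 0)/47000 = 0.0002111 A
  Magnitude: I_R3 = 0.0002111 A
Part 3:
  I_R2 = (V_1 - V_2)/R2 = (9.973 - 9.922)/240 = 0.0002111 A
  P_R2 = I_R2² × R2 = (0.0002111)² × 240 = 0.0000107 W
Part 4:
  Power in each resistor, P = (ΔV)²/R:
    P_R1 = (10 - 9.973)²/130 = 0.000005793 W
    P_R2 = (9.973 - 9.922)²/240 = 0.0000107 W
    P_R3 = (9.922 - 0)²/47000 = 0.002095 W
  P_total = P_R1 + P_R2 + P_R3 = 0.002111 W

Final answers:
1. V_1 = 9.973 V
2. I_R3 = 0.0002111 A
3. P_R2 = 1.07e-05 W
4. P_total = 0.002111 W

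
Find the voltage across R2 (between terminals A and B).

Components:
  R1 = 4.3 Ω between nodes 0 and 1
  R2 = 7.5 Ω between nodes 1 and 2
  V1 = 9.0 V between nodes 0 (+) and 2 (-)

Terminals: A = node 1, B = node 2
R1 and R2 are in series across V1 (node 0 → node 1 → node 2), and the output A–B is taken across R2, so this is a voltage divider.
Series current: I = V1/(R1 + R2) = 9/(4.3 + 7.5) = 9/11.8 = 0.7627 A
V_R2 = I × R2 = V1 × R2/(R1 + R2) = 9 × 7.5/11.8 = 5.72 V

Final answer: 5.72 V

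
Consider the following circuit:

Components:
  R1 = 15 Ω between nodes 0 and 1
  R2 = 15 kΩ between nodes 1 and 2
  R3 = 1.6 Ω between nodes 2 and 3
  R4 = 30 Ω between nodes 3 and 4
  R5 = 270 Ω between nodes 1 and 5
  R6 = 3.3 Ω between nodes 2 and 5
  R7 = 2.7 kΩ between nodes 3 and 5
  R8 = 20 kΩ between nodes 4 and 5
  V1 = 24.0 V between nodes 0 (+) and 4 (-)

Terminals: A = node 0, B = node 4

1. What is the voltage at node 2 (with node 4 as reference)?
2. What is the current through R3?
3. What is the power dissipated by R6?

Nodal analysis, taking node 4 as the 0 V reference.
Source V1 fixes V_0 = 24 V.
KCL at each unknown node (sum of currents leaving = 0; resistances in Ω):
  Node 1: (V_1 - 24)/15 + (V_1 - V_2)/15000 + (V_1 - V_5)/270 = 0
  Node 2: (V_2 - V_1)/15000 + (V_2 - V_3)/1.6 + (V_2 - V_5)/3.3 = 0
  Node 3: (V_3 - V_2)/1.6 + (V_3 - 0)/30 + (V_3 - V_5)/2700 = 0
  Node 5: (V_5 - V_1)/270 + (V_5 - V_2)/3.3 + (V_5 - V_3)/2700 + (V_5 - 0)/20000 = 0
Collecting terms (coefficients in siemens):
  0.07044·V_1 - 0.00006667·V_2 - 0.003704·V_5 = 1.6
  0.9281·V_2 - 0.00006667·V_1 - 0.625·V_3 - 0.303·V_5 = 0
  0.6587·V_3 - 0.625·V_2 - 0.0003704·V_5 = 0
  0.3072·V_5 - 0.003704·V_1 - 0.303·V_2 - 0.0003704·V_3 = 0
Solving these 4 simultaneous equations (Gaussian elimination) gives:
  V_1 = 22.86 V, V_2 = 2.404 V, V_3 = 2.282 V, V_5 = 2.65 V
Part 1:
  Read off the nodal solution: V_2 = 2.404 V
Part 2:
  I_R3 = (V_2 - V_3)/R3 = (2.404 - 2.282)/1.6 = 0.07594 A
  Magnitude: I_R3 = 0.07594 A
Part 3:
  I_R6 = (V_2 - V_5)/R6 = (2.404 - 2.65)/3.3 = -0.07457 A
  P_R6 = I_R6² × R6 = (-0.07457)² × 3.3 = 0.01835 W

Final answers:
1. V_2 = 2.404 V
2. I_R3 = 0.07594 A
3. P_R6 = 0.01835 W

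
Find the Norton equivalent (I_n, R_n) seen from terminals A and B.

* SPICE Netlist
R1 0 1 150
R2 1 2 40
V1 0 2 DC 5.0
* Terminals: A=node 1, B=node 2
Find the Thévenin equivalent first; then I_n = V_th/R_th and R_n = R_th.
Step 1 — V_th is the open-circuit voltage V_A - V_B (nothing connected across the terminals).
Nodal analysis, taking node 2 as the 0 V reference.
Source V1 fixes V_0 = 5 V.
KCL at each unknown node (sum of currents leaving = 0; resistances in Ω):
  Node 1: (V_1 - 5)/150 + (V_1 - 0)/40 = 0
Collecting terms: 0.03167 × V_1 = 0.03333  =>  V_1 = 1.053 V
V_th = V_1 - V_2 = 1.053 - 0 = 1.053 V
Step 2 — R_th: zero the source — replace V1 by a short circuit (node 2 merges into node 0) — and find the resistance seen between A (node 1) and B (node 0).
Reduce the network between node 1 (A) and node 0 (B) by series/parallel combination:
  Rp1 = R1 ‖ R2 (parallel, both between nodes 0 and 1) = 1/(1/150 + 1/40) = 31.58 Ω
R_th = 31.58 Ω
I_n = V_th/R_th = 1.053/31.58 = 0.03333 A, and R_n = R_th = 31.58 Ω

Final answer: I_n = 0.03333 A, R_n = 31.58 Ω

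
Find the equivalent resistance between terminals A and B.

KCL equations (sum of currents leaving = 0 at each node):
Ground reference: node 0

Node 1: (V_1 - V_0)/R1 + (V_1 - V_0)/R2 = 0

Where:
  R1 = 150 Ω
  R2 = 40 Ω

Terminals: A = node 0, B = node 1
Reduce the network between node 0 (A) and node 1 (B) by series/parallel combination:
  Rp1 = R1 ‖ R2 (parallel, both between nodes 0 and 1) = 1/(1/150 + 1/40) = 31.58 Ω
R_eq = 31.58 Ω

Final answer: 31.58 Ω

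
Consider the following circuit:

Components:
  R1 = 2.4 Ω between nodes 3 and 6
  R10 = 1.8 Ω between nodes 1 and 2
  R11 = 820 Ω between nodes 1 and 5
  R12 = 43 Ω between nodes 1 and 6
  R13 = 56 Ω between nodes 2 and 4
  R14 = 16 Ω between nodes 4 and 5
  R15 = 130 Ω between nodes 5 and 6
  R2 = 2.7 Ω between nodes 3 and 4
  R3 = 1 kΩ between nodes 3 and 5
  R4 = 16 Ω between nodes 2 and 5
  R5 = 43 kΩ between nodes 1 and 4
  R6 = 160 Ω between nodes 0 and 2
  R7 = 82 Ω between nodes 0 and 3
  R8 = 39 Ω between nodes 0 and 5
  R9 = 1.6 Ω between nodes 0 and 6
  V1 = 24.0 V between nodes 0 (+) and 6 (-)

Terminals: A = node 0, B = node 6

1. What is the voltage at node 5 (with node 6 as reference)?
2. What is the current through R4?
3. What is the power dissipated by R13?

Nodal analysis, taking node 6 as the 0 V reference.
Source V1 fixes V_0 = 24 V.
KCL at each unknown node (sum of currents leaving = 0; resistances in Ω):
  Node 1: (V_1 - V_4)/43000 + (V_1 - V_2)/1.8 + (V_1 - V_5)/820 + (V_1 - 0)/43 = 0
  Node 2: (V_2 - V_5)/16 + (V_2 - 24)/160 + (V_2 - V_1)/1.8 + (V_2 - V_4)/56 = 0
  Node 3: (V_3 - 0)/2.4 + (V_3 - V_4)/2.7 + (V_3 - V_5)/1000 + (V_3 - 24)/82 = 0
  Node 4: (V_4 - V_3)/2.7 + (V_4 - V_1)/43000 + (V_4 - V_2)/56 + (V_4 - V_5)/16 = 0
  Node 5: (V_5 - V_3)/1000 + (V_5 - V_2)/16 + (V_5 - 24)/39 + (V_5 - V_1)/820 + (V_5 - V_4)/16 + (V_5 - 0)/130 = 0
Collecting terms (coefficients in siemens):
  0.5801·V_1 - 0.5556·V_2 - 0.00002326·V_4 - 0.00122·V_5 = 0
  0.6422·V_2 - 0.5556·V_1 - 0.01786·V_4 - 0.0625·V_5 = 0.15
  0.8002·V_3 - 0.3704·V_4 - 0.001·V_5 = 0.2927
  0.4508·V_4 - 0.00002326·V_1 - 0.01786·V_2 - 0.3704·V_3 - 0.0625·V_5 = 0
  0.1606·V_5 - 0.00122·V_1 - 0.0625·V_2 - 0.001·V_3 - 0.0625·V_4 = 0.6154
Solving these 5 simultaneous equations (Gaussian elimination) gives:
  V_1 = 5.662 V, V_2 = 5.896 V, V_3 = 1.519 V, V_4 = 2.472 V
  V_5 = 7.143 V
Part 1:
  Read off the nodal solution: V_5 = 7.143 V
Part 2:
  I_R4 = (V_2 - V_5)/R4 = (5.896 - 7.143)/16 = -0.07794 A
  Magnitude: I_R4 = 0.07794 A
Part 3:
  I_R13 = (V_2 - V_4)/R13 = (5.896 - 2.472)/56 = 0.06114 A
  P_R13 = I_R13² × R13 = (0.06114)² × 56 = 0.2093 W

Final answers:
1. V_5 = 7.143 V
2. I_R4 = 0.07794 A
3. P_R13 = 0.2093 W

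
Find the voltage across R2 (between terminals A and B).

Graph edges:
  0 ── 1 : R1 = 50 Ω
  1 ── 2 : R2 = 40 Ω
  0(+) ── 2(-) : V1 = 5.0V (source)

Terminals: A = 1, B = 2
R1 and R2 are in series across V1 (node 0 → node 1 → node 2), and the output A–B is taken across R2, so this is a voltage divider.
Series current: I = V1/(R1 + R2) = 5/(50 + 40) = 5/90 = 0.05556 A
V_R2 = I × R2 = V1 × R2/(R1 + R2) = 5 × 40/90 = 2.222 V

Final answer: 2.222 V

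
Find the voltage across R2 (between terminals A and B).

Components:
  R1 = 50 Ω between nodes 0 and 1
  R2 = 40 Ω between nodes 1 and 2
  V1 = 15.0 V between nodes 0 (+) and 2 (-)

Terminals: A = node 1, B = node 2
R1 and R2 are in series across V1 (node 0 → node 1 → node 2), and the output A–B is taken across R2, so this is a voltage divider.
Series current: I = V1/(R1 + R2) = 15/(50 + 40) = 15/90 = 0.1667 A
V_R2 = I × R2 = V1 × R2/(R1 + R2) = 15 × 40/90 = 6.667 V

Final answer: 6.667 V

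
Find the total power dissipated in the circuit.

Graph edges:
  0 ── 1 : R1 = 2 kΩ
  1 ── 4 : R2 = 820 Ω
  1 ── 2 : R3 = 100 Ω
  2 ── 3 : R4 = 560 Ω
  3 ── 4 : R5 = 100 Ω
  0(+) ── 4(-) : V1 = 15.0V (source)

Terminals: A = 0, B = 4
Nodal analysis, taking node 4 as the 0 V reference.
Source V1 fixes V_0 = 15 V.
KCL at each unknown node (sum of currents leaving = 0; resistances in Ω):
  Node 1: (V_1 - 15)/2000 + (V_1 - 0)/820 + (V_1 - V_2)/100 = 0
  Node 2: (V_2 - V_1)/100 + (V_2 - V_3)/560 = 0
  Node 3: (V_3 - V_2)/560 + (V_3 - 0)/100 = 0
Collecting terms (coefficients in siemens):
  0.01172·V_1 - 0.01·V_2 = 0.0075
  0.01179·V_2 - 0.01·V_1 - 0.001786·V_3 = 0
  0.01179·V_3 - 0.001786·V_2 = 0
Solving these 3 simultaneous equations (Gaussian elimination) gives:
  V_1 = 2.471 V, V_2 = 2.146 V, V_3 = 0.3251 V
Power in each resistor, P = (ΔV)²/R:
  P_R1 = (15 - 2.471)²/2000 = 0.07849 W
  P_R2 = (2.471 - 0)²/820 = 0.007446 W
  P_R3 = (2.471 - 2.146)²/100 = 0.001057 W
  P_R4 = (2.146 - 0.3251)²/560 = 0.005919 W
  P_R5 = (0.3251 - 0)²/100 = 0.001057 W
P_total = P_R1 + P_R2 + P_R3 + P_R4 + P_R5 = 0.09397 W

Final answer: 0.09397 W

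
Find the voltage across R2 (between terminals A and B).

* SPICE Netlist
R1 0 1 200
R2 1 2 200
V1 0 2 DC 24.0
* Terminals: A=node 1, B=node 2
R1 and R2 are in series across V1 (node 0 → node 1 → node 2), and the output A–B is taken across R2, so this is a voltage divider.
Series current: I = V1/(R1 + R2) = 24/(200 + 200) = 24/400 = 0.06 A
V_R2 = I × R2 = V1 × R2/(R1 + R2) = 24 × 200/400 = 12 V

Final answer: 12 V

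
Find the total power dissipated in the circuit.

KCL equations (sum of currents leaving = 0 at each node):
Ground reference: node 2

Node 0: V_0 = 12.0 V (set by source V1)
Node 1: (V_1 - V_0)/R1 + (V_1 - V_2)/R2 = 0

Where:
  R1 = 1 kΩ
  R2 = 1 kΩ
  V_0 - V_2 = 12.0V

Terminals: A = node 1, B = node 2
Nodal analysis, taking node 2 as the 0 V reference.
Source V1 fixes V_0 = 12 V.
KCL at each unknown node (sum of currents leaving = 0; resistances in Ω):
  Node 1: (V_1 - 12)/1000 + (V_1 - 0)/1000 = 0
Collecting terms: 0.002 × V_1 = 0.012  =>  V_1 = 6 V
Power in each resistor, P = (ΔV)²/R:
  P_R1 = (12 - 6)²/1000 = 0.036 W
  P_R2 = (6 - 0)²/1000 = 0.036 W
P_total = P_R1 + P_R2 = 0.072 W

Final answer: 0.072 W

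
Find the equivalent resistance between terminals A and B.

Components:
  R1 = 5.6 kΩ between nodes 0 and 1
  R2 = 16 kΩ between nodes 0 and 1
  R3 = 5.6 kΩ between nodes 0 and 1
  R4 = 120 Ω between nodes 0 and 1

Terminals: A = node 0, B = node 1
Reduce the network between node 0 (A) and node 1 (B) by series/parallel combination:
  Rp1 = R1 ‖ R2 ‖ R3 ‖ R4 (parallel, all between nodes 0 and 1) = 1/(1/5600 + 1/16000 + 1/5600 + 1/120) = 114.2 Ω
R_eq = 114.2 Ω

Final answer: 114.2 Ω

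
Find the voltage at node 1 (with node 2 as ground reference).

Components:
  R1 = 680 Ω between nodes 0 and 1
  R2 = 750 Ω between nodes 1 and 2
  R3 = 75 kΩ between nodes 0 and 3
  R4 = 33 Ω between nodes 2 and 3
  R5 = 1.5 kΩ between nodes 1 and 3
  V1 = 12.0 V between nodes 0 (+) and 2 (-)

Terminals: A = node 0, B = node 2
Nodal analysis, taking node 2 as the 0 V reference.
Source V1 fixes V_0 = 12 V.
KCL at each unknown node (sum of currents leaving = 0; resistances in Ω):
  Node 1: (V_1 - 12)/680 + (V_1 - 0)/750 + (V_1 - V_3)/1500 = 0
  Node 3: (V_3 - 12)/75000 + (V_3 - 0)/33 + (V_3 - V_1)/1500 = 0
Collecting terms (coefficients in siemens):
  0.003471·V_1 - 0.0006667·V_3 = 0.01765
  0.03098·V_3 - 0.0006667·V_1 = 0.00016
Determinant D = (0.003471)(0.03098) - (-0.0006667)(-0.0006667) = 0.0001071
V_1 = [(0.01765)(0.03098) - (-0.0006667)(0.00016)]/D = 5.107 V
V_3 = [(0.003471)(0.00016) - (0.01765)(-0.0006667)]/D = 0.115 V
The requested potential is V_1 = 5.107 V.

Final answer: V_1 = 5.107 V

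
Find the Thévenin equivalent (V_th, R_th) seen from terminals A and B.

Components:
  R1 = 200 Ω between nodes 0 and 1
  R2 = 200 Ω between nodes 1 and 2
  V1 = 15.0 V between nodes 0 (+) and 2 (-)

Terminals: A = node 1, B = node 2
Step 1 — V_th is the open-circuit voltage V_A - V_B (nothing connected across the terminals).
Nodal analysis, taking node 2 as the 0 V reference.
Source V1 fixes V_0 = 15 V.
KCL at each unknown node (sum of currents leaving = 0; resistances in Ω):
  Node 1: (V_1 - 15)/200 + (V_1 - 0)/200 = 0
Collecting terms: 0.01 × V_1 = 0.075  =>  V_1 = 7.5 V
V_th = V_1 - V_2 = 7.5 - 0 = 7.5 V
Step 2 — R_th: zero the source — replace V1 by a short circuit (node 2 merges into node 0) — and find the resistance seen between A (node 1) and B (node 0).
Reduce the network between node 1 (A) and node 0 (B) by series/parallel combination:
  Rp1 = R1 ‖ R2 (parallel, both between nodes 0 and 1) = 1/(1/200 + 1/200) = 100 Ω
R_th = 100 Ω

Final answer: V_th = 7.5 V, R_th = 100 Ω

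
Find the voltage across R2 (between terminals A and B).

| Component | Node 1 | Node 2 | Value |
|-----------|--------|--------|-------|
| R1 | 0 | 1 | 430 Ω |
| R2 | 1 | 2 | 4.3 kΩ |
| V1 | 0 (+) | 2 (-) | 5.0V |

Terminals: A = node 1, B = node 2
R1 and R2 are in series across V1 (node 0 → node 1 → node 2), and the output A–B is taken across R2, so this is a voltage divider.
Series current: I = V1/(R1 + R2) = 5/(430 + 4300) = 5/4730 = 0.001057 A
V_R2 = I × R2 = V1 × R2/(R1 + R2) = 5 × 4300/4730 = 4.545 V

Final answer: 4.545 V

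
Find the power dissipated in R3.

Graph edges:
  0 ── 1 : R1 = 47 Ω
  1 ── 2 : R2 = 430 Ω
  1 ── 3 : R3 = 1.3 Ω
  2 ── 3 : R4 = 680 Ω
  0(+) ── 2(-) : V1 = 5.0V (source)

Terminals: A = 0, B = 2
Nodal analysis, taking node 2 as the 0 V reference.
Source V1 fixes V_0 = 5 V.
KCL at each unknown node (sum of currents leaving = 0; resistances in Ω):
  Node 1: (V_1 - 5)/47 + (V_1 - 0)/430 + (V_1 - V_3)/1.3 = 0
  Node 3: (V_3 - V_1)/1.3 + (V_3 - 0)/680 = 0
Collecting terms (coefficients in siemens):
  0.7928·V_1 - 0.7692·V_3 = 0.1064
  0.7707·V_3 - 0.7692·V_1 = 0
Determinant D = (0.7928)(0.7707) - (-0.7692)(-0.7692) = 0.01932
V_1 = [(0.1064)(0.7707) - (-0.7692)(0)]/D = 4.243 V
V_3 = [(0.7928)(0) - (0.1064)(-0.7692)]/D = 4.235 V
I_R3 = (V_1 - V_3)/R3 = (4.243 - 4.235)/1.3 = 0.006228 A
P_R3 = I_R3² × R3 = (0.006228)² × 1.3 = 0.00005043 W

Final answer: 5.043e-05 W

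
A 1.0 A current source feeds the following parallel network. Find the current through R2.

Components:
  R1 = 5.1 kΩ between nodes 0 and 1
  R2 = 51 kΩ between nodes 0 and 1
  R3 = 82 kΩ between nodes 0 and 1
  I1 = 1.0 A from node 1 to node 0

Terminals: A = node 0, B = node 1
All resistors sit directly between nodes 0 and 1, so they are in parallel and share one voltage V; the full source current 1 A splits among them.
1/R_par = 1/5100 + 1/51000 + 1/82000 = 0.0002279 S  =>  R_par = 4388 Ω
V = I × R_par = 1 × 4388 = 4388 V
I_R2 = V/R2 = 4388/51000 = 0.08604 A

Final answer: 0.08604 A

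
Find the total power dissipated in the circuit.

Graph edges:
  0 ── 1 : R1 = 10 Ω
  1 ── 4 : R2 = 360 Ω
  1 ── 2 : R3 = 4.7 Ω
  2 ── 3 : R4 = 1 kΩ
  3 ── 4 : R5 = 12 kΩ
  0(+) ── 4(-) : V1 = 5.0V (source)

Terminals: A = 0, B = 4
Nodal analysis, taking node 4 as the 0 V reference.
Source V1 fixes V_0 = 5 V.
KCL at each unknown node (sum of currents leaving = 0; resistances in Ω):
  Node 1: (V_1 - 5)/10 + (V_1 - 0)/360 + (V_1 - V_2)/4.7 = 0
  Node 2: (V_2 - V_1)/4.7 + (V_2 - V_3)/1000 = 0
  Node 3: (V_3 - V_2)/1000 + (V_3 - 0)/12000 = 0
Collecting terms (coefficients in siemens):
  0.3155·V_1 - 0.2128·V_2 = 0.5
  0.2138·V_2 - 0.2128·V_1 - 0.001·V_3 = 0
  0.001083·V_3 - 0.001·V_2 = 0
Solving these 3 simultaneous equations (Gaussian elimination) gives:
  V_1 = 4.861 V, V_2 = 4.859 V, V_3 = 4.486 V
Power in each resistor, P = (ΔV)²/R:
  P_R1 = (5 - 4.861)²/10 = 0.001926 W
  P_R2 = (4.861 - 0)²/360 = 0.06564 W
  P_R3 = (4.861 - 4.859)²/4.7 = 0.0000006567 W
  P_R4 = (4.859 - 4.486)²/1000 = 0.0001397 W
  P_R5 = (4.486 - 0)²/12000 = 0.001677 W
P_total = P_R1 + P_R2 + P_R3 + P_R4 + P_R5 = 0.06939 W

Final answer: 0.06939 W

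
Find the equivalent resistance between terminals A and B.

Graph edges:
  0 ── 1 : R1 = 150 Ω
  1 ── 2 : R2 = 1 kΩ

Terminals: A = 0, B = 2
Reduce the network between node 0 (A) and node 2 (B) by series/parallel combination:
  Rs1 = R1 + R2 (series, joined only at node 1) = 150 + 1000 = 1150 Ω
R_eq = 1.15 kΩ

Final answer: 1.15 kΩ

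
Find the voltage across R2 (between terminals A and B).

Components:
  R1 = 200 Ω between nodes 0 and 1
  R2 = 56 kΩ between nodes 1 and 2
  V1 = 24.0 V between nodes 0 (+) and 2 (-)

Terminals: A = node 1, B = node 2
R1 and R2 are in series across V1 (node 0 → node 1 → node 2), and the output A–B is taken across R2, so this is a voltage divider.
Series current: I = V1/(R1 + R2) = 24/(200 + 56000) = 24/56200 = 0.000427 A
V_R2 = I × R2 = V1 × R2/(R1 + R2) = 24 × 56000/56200 = 23.91 V

Final answer: 23.91 V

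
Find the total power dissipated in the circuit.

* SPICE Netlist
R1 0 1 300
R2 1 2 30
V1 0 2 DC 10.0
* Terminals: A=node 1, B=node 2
Nodal analysis, taking node 2 as the 0 V reference.
Source V1 fixes V_0 = 10 V.
KCL at each unknown node (sum of currents leaving = 0; resistances in Ω):
  Node 1: (V_1 - 10)/300 + (V_1 - 0)/30 = 0
Collecting terms: 0.03667 × V_1 = 0.03333  =>  V_1 = 0.9091 V
Power in each resistor, P = (ΔV)²/R:
  P_R1 = (10 - 0.9091)²/300 = 0.2755 W
  P_R2 = (0.9091 - 0)²/30 = 0.02755 W
P_total = P_R1 + P_R2 = 0.303 W

Final answer: 0.303 W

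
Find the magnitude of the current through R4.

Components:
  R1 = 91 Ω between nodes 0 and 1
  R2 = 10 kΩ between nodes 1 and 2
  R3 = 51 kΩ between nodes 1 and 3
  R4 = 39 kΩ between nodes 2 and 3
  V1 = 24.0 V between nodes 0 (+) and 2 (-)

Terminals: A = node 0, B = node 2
Nodal analysis, taking node 2 as the 0 V reference.
Source V1 fixes V_0 = 24 V.
KCL at each unknown node (sum of currents leaving = 0; resistances in Ω):
  Node 1: (V_1 - 24)/91 + (V_1 - 0)/10000 + (V_1 - V_3)/51000 = 0
  Node 3: (V_3 - V_1)/51000 + (V_3 - 0)/39000 = 0
Collecting terms (coefficients in siemens):
  0.01111·V_1 - 0.00001961·V_3 = 0.2637
  0.00004525·V_3 - 0.00001961·V_1 = 0
Determinant D = (0.01111)(0.00004525) - (-0.00001961)(-0.00001961) = 0.0000005023
V_1 = [(0.2637)(0.00004525) - (-0.00001961)(0)]/D = 23.76 V
V_3 = [(0.01111)(0) - (0.2637)(-0.00001961)]/D = 10.3 V
I_R4 = (V_2 - V_3)/R4 = (0 - 10.3)/39000 = -0.000264 A
|I_R4| = 0.000264 A

Final answer: |I_R4| = 0.000264 A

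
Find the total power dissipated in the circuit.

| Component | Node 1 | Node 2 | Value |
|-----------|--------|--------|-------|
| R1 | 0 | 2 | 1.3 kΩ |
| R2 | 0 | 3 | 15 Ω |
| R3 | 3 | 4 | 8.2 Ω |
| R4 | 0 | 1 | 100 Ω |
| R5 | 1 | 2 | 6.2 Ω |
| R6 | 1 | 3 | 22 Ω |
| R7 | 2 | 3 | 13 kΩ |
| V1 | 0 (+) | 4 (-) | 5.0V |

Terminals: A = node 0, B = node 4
Nodal analysis, taking node 4 as the 0 V reference.
Source V1 fixes V_0 = 5 V.
KCL at each unknown node (sum of currents leaving = 0; resistances in Ω):
  Node 1: (V_1 - 5)/100 + (V_1 - V_2)/6.2 + (V_1 - V_3)/22 = 0
  Node 2: (V_2 - 5)/1300 + (V_2 - V_1)/6.2 + (V_2 - V_3)/13000 = 0
  Node 3: (V_3 - 5)/15 + (V_3 - 0)/8.2 + (V_3 - V_1)/22 + (V_3 - V_2)/13000 = 0
Collecting terms (coefficients in siemens):
  0.2167·V_1 - 0.1613·V_2 - 0.04545·V_3 = 0.05
  0.1621·V_2 - 0.1613·V_1 - 0.00007692·V_3 = 0.003846
  0.2341·V_3 - 0.04545·V_1 - 0.00007692·V_2 = 0.3333
Solving these 3 simultaneous equations (Gaussian elimination) gives:
  V_1 = 2.501 V, V_2 = 2.512 V, V_3 = 1.91 V
Power in each resistor, P = (ΔV)²/R:
  P_R1 = (5 - 2.512)²/1300 = 0.00476 W
  P_R2 = (5 - 1.91)²/15 = 0.6366 W
  P_R3 = (1.91 - 0)²/8.2 = 0.4448 W
  P_R4 = (5 - 2.501)²/100 = 0.06246 W
  P_R5 = (2.501 - 2.512)²/6.2 = 0.00002162 W
  P_R6 = (2.501 - 1.91)²/22 = 0.01587 W
  P_R7 = (2.512 - 1.91)²/13000 = 0.00002792 W
P_total = P_R1 + P_R2 + P_R3 + P_R4 + P_R5 + P_R6 + P_R7 = 1.165 W

Final answer: 1.165 W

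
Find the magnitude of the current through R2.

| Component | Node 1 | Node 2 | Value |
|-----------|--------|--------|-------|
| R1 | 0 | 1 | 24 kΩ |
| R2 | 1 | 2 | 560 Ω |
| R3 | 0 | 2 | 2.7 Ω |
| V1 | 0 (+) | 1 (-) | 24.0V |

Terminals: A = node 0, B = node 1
Nodal analysis, taking node 1 as the 0 V reference.
Source V1 fixes V_0 = 24 V.
KCL at each unknown node (sum of currents leaving = 0; resistances in Ω):
  Node 2: (V_2 - 0)/560 + (V_2 - 24)/2.7 = 0
Collecting terms: 0.3722 × V_2 = 8.889  =>  V_2 = 23.88 V
I_R2 = (V_1 - V_2)/R2 = (0 - 23.88)/560 = -0.04265 A
|I_R2| = 0.04265 A

Final answer: |I_R2| = 0.04265 A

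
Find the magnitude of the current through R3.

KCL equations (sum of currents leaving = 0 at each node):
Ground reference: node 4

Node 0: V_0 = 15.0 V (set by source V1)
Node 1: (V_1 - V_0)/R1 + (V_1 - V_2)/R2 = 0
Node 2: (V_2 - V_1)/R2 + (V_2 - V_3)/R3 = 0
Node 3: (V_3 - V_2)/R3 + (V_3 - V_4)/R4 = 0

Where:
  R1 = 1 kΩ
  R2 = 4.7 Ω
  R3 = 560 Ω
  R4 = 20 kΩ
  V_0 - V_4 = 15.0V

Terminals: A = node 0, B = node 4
Nodal analysis, taking node 4 as the 0 V reference.
Source V1 fixes V_0 = 15 V.
KCL at each unknown node (sum of currents leaving = 0; resistances in Ω):
  Node 1: (V_1 - 15)/1000 + (V_1 - V_2)/4.7 = 0
  Node 2: (V_2 - V_1)/4.7 + (V_2 - V_3)/560 = 0
  Node 3: (V_3 - V_2)/560 + (V_3 - 0)/20000 = 0
Collecting terms (coefficients in siemens):
  0.2138·V_1 - 0.2128·V_2 = 0.015
  0.2146·V_2 - 0.2128·V_1 - 0.001786·V_3 = 0
  0.001836·V_3 - 0.001786·V_2 = 0
Solving these 3 simultaneous equations (Gaussian elimination) gives:
  V_1 = 14.3 V, V_2 = 14.3 V, V_3 = 13.91 V
I_R3 = (V_2 - V_3)/R3 = (14.3 - 13.91)/560 = 0.0006956 A
|I_R3| = 0.0006956 A

Final answer: |I_R3| = 0.0006956 A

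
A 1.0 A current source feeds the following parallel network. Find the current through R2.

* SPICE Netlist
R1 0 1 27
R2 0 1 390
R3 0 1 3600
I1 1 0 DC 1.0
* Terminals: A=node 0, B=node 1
All resistors sit directly between nodes 0 and 1, so they are in parallel and share one voltage V; the full source current 1 A splits among them.
1/R_par = 1/27 + 1/390 + 1/3600 = 0.03988 S  =>  R_par = 25.08 Ω
V = I × R_par = 1 × 25.08 = 25.08 V
I_R2 = V/R2 = 25.08/390 = 0.0643 A

Final answer: 0.0643 A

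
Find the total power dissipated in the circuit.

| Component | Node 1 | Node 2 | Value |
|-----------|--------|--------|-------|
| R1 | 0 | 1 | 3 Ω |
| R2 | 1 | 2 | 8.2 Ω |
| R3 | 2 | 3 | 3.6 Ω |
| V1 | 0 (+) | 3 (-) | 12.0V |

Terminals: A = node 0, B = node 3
Nodal analysis, taking node 3 as the 0 V reference.
Source V1 fixes V_0 = 12 V.
KCL at each unknown node (sum of currents leaving = 0; resistances in Ω):
  Node 1: (V_1 - 12)/3 + (V_1 - V_2)/8.2 = 0
  Node 2: (V_2 - V_1)/8.2 + (V_2 - 0)/3.6 = 0
Collecting terms (coefficients in siemens):
  0.4553·V_1 - 0.122·V_2 = 4
  0.3997·V_2 - 0.122·V_1 = 0
Determinant D = (0.4553)(0.3997) - (-0.122)(-0.122) = 0.1671
V_1 = [(4)(0.3997) - (-0.122)(0)]/D = 9.568 V
V_2 = [(0.4553)(0) - (4)(-0.122)]/D = 2.919 V
Power in each resistor, P = (ΔV)²/R:
  P_R1 = (12 - 9.568)²/3 = 1.972 W
  P_R2 = (9.568 - 2.919)²/8.2 = 5.391 W
  P_R3 = (2.919 - 0)²/3.6 = 2.367 W
P_total = P_R1 + P_R2 + P_R3 = 9.73 W

Final answer: 9.73 W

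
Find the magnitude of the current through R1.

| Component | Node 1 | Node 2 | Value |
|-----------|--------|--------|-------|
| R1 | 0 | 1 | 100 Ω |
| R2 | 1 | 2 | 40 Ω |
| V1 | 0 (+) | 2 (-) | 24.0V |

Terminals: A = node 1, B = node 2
Nodal analysis, taking node 2 as the 0 V reference.
Source V1 fixes V_0 = 24 V.
KCL at each unknown node (sum of currents leaving = 0; resistances in Ω):
  Node 1: (V_1 - 24)/100 + (V_1 - 0)/40 = 0
Collecting terms: 0.035 × V_1 = 0.24  =>  V_1 = 6.857 V
I_R1 = (V_0 - V_1)/R1 = (24 - 6.857)/100 = 0.1714 A
|I_R1| = 0.1714 A

Final answer: |I_R1| = 0.1714 A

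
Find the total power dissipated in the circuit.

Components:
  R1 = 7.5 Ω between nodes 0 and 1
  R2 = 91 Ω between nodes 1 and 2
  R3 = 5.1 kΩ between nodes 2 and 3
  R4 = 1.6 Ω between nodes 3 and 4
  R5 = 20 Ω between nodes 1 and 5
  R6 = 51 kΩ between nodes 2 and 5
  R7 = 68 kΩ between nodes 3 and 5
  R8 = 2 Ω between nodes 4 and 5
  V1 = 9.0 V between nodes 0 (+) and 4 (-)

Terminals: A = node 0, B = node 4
Nodal analysis, taking node 4 as the 0 V reference.
Source V1 fixes V_0 = 9 V.
KCL at each unknown node (sum of currents leaving = 0; resistances in Ω):
  Node 1: (V_1 - 9)/7.5 + (V_1 - V_2)/91 + (V_1 - V_5)/20 = 0
  Node 2: (V_2 - V_1)/91 + (V_2 - V_3)/5100 + (V_2 - V_5)/51000 = 0
  Node 3: (V_3 - V_2)/5100 + (V_3 - 0)/1.6 + (V_3 - V_5)/68000 = 0
  Node 5: (V_5 - V_1)/20 + (V_5 - V_2)/51000 + (V_5 - V_3)/68000 + (V_5 - 0)/2 = 0
Collecting terms (coefficients in siemens):
  0.1943·V_1 - 0.01099·V_2 - 0.05·V_5 = 1.2
  0.0112·V_2 - 0.01099·V_1 - 0.0001961·V_3 - 0.00001961·V_5 = 0
  0.6252·V_3 - 0.0001961·V_2 - 0.00001471·V_5 = 0
  0.55·V_5 - 0.05·V_1 - 0.00001961·V_2 - 0.00001471·V_3 = 0
Solving these 4 simultaneous equations (Gaussian elimination) gives:
  V_1 = 6.704 V, V_2 = 6.576 V, V_3 = 0.002077 V, V_5 = 0.6097 V
Power in each resistor, P = (ΔV)²/R:
  P_R1 = (9 - 6.704)²/7.5 = 0.7028 W
  P_R2 = (6.704 - 6.576)²/91 = 0.0001799 W
  P_R3 = (6.576 - 0.002077)²/5100 = 0.008474 W
  P_R4 = (0.002077 - 0)²/1.6 = 0.000002696 W
  P_R5 = (6.704 - 0.6097)²/20 = 1.857 W
  P_R6 = (6.576 - 0.6097)²/51000 = 0.000698 W
  P_R7 = (0.002077 - 0.6097)²/68000 = 0.000005429 W
  P_R8 = (0 - 0.6097)²/2 = 0.1858 W
P_total = P_R1 + P_R2 + P_R3 + P_R4 + P_R5 + P_R6 + P_R7 + P_R8 = 2.755 W

Final answer: 2.755 W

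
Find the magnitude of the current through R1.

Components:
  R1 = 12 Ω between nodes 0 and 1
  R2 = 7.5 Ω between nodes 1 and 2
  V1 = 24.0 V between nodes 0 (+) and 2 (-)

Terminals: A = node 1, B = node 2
Nodal analysis, taking node 2 as the 0 V reference.
Source V1 fixes V_0 = 24 V.
KCL at each unknown node (sum of currents leaving = 0; resistances in Ω):
  Node 1: (V_1 - 24)/12 + (V_1 - 0)/7.5 = 0
Collecting terms: 0.2167 × V_1 = 2  =>  V_1 = 9.231 V
I_R1 = (V_0 - V_1)/R1 = (24 - 9.231)/12 = 1.231 A
|I_R1| = 1.231 A

Final answer: |I_R1| = 1.231 A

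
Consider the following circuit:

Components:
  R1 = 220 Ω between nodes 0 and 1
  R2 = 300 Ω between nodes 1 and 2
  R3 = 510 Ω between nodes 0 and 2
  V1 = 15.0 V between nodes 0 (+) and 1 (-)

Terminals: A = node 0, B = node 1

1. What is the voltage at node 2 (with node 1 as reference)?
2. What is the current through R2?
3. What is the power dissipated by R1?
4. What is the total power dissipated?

Nodal analysis, taking node 1 as the 0 V reference.
Source V1 fixes V_0 = 15 V.
KCL at each unknown node (sum of currents leaving = 0; resistances in Ω):
  Node 2: (V_2 - 0)/300 + (V_2 - 15)/510 = 0
Collecting terms: 0.005294 × V_2 = 0.02941  =>  V_2 = 5.556 V
Part 1:
  Read off the nodal solution: V_2 = 5.556 V
Part 2:
  I_R2 = (V_1 - V_2)/R2 = (0 - 5.556)/300 = -0.01852 A
  Magnitude: I_R2 = 0.01852 A
Part 3:
  I_R1 = (V_0 - V_1)/R1 = (15 - 0)/220 = 0.06818 A
  P_R1 = I_R1² × R1 = (0.06818)² × 220 = 1.023 W
Part 4:
  Power in each resistor, P = (ΔV)²/R:
    P_R1 = (15 - 0)²/220 = 1.023 W
    P_R2 = (0 - 5.556)²/300 = 0.1029 W
    P_R3 = (15 - 5.556)²/510 = 0.1749 W
  P_total = P_R1 + P_R2 + P_R3 = 1.301 W

Final answers:
1. V_2 = 5.556 V
2. I_R2 = 0.01852 A
3. P_R1 = 1.023 W
4. P_total = 1.301 W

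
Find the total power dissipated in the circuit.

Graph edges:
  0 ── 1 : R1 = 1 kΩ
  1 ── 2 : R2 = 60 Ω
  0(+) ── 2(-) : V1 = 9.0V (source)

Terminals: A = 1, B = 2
Nodal analysis, taking node 2 as the 0 V reference.
Source V1 fixes V_0 = 9 V.
KCL at each unknown node (sum of currents leaving = 0; resistances in Ω):
  Node 1: (V_1 - 9)/1000 + (V_1 - 0)/60 = 0
Collecting terms: 0.01767 × V_1 = 0.009  =>  V_1 = 0.5094 V
Power in each resistor, P = (ΔV)²/R:
  P_R1 = (9 - 0.5094)²/1000 = 0.07209 W
  P_R2 = (0.5094 - 0)²/60 = 0.004325 W
P_total = P_R1 + P_R2 = 0.07642 W

Final answer: 0.07642 W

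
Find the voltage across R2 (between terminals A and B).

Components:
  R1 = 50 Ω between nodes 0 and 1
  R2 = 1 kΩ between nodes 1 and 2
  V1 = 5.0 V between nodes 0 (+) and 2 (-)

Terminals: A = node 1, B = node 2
R1 and R2 are in series across V1 (node 0 → node 1 → node 2), and the output A–B is taken across R2, so this is a voltage divider.
Series current: I = V1/(R1 + R2) = 5/(50 + 1000) = 5/1050 = 0.004762 A
V_R2 = I × R2 = V1 × R2/(R1 + R2) = 5 × 1000/1050 = 4.762 V

Final answer: 4.762 V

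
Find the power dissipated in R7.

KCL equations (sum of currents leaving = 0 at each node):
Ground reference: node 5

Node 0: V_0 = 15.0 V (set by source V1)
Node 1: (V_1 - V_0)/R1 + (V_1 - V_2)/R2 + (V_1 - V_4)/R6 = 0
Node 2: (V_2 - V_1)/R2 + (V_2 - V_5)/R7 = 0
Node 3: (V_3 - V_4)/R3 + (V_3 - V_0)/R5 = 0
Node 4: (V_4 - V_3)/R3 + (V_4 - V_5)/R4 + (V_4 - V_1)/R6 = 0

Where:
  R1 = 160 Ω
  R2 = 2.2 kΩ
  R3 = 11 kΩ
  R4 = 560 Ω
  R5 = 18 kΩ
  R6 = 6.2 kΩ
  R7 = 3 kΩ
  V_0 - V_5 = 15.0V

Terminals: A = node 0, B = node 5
Nodal analysis, taking node 5 as the 0 V reference.
Source V1 fixes V_0 = 15 V.
KCL at each unknown node (sum of currents leaving = 0; resistances in Ω):
  Node 1: (V_1 - 15)/160 + (V_1 - V_2)/2200 + (V_1 - V_4)/6200 = 0
  Node 2: (V_2 - V_1)/2200 + (V_2 - 0)/3000 = 0
  Node 3: (V_3 - V_4)/11000 + (V_3 - 15)/18000 = 0
  Node 4: (V_4 - V_3)/11000 + (V_4 - 0)/560 + (V_4 - V_1)/6200 = 0
Collecting terms (coefficients in siemens):
  0.006866·V_1 - 0.0004545·V_2 - 0.0001613·V_4 = 0.09375
  0.0007879·V_2 - 0.0004545·V_1 = 0
  0.0001465·V_3 - 0.00009091·V_4 = 0.0008333
  0.002038·V_4 - 0.0001613·V_1 - 0.00009091·V_3 = 0
Solving these 4 simultaneous equations (Gaussian elimination) gives:
  V_1 = 14.23 V, V_2 = 8.21 V, V_3 = 6.571 V, V_4 = 1.419 V
I_R7 = (V_2 - V_5)/R7 = (8.21 - 0)/3000 = 0.002737 A
P_R7 = I_R7² × R7 = (0.002737)² × 3000 = 0.02247 W

Final answer: 0.02247 W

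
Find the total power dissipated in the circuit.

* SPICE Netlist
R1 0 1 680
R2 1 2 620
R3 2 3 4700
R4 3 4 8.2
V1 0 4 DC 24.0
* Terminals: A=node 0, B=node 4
Nodal analysis, taking node 4 as the 0 V reference.
Source V1 fixes V_0 = 24 V.
KCL at each unknown node (sum of currents leaving = 0; resistances in Ω):
  Node 1: (V_1 - 24)/680 + (V_1 - V_2)/620 = 0
  Node 2: (V_2 - V_1)/620 + (V_2 - V_3)/4700 = 0
  Node 3: (V_3 - V_2)/4700 + (V_3 - 0)/8.2 = 0
Collecting terms (coefficients in siemens):
  0.003083·V_1 - 0.001613·V_2 = 0.03529
  0.001826·V_2 - 0.001613·V_1 - 0.0002128·V_3 = 0
  0.1222·V_3 - 0.0002128·V_2 = 0
Solving these 3 simultaneous equations (Gaussian elimination) gives:
  V_1 = 21.28 V, V_2 = 18.81 V, V_3 = 0.03276 V
Power in each resistor, P = (ΔV)²/R:
  P_R1 = (24 - 21.28)²/680 = 0.01085 W
  P_R2 = (21.28 - 18.81)²/620 = 0.009893 W
  P_R3 = (18.81 - 0.03276)²/4700 = 0.07499 W
  P_R4 = (0.03276 - 0)²/8.2 = 0.0001308 W
P_total = P_R1 + P_R2 + P_R3 + P_R4 = 0.09587 W

Final answer: 0.09587 W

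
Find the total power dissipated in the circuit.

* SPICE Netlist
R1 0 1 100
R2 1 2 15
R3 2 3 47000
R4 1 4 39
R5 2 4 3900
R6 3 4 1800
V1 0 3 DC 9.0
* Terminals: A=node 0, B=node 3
Nodal analysis, taking node 3 as the 0 V reference.
Source V1 fixes V_0 = 9 V.
KCL at each unknown node (sum of currents leaving = 0; resistances in Ω):
  Node 1: (V_1 - 9)/100 + (V_1 - V_2)/15 + (V_1 - V_4)/39 = 0
  Node 2: (V_2 - V_1)/15 + (V_2 - 0)/47000 + (V_2 - V_4)/3900 = 0
  Node 4: (V_4 - V_1)/39 + (V_4 - V_2)/3900 + (V_4 - 0)/1800 = 0
Collecting terms (coefficients in siemens):
  0.1023·V_1 - 0.06667·V_2 - 0.02564·V_4 = 0.09
  0.06694·V_2 - 0.06667·V_1 - 0.0002564·V_4 = 0
  0.02645·V_4 - 0.02564·V_1 - 0.0002564·V_2 = 0
Solving these 3 simultaneous equations (Gaussian elimination) gives:
  V_1 = 8.519 V, V_2 = 8.515 V, V_4 = 8.34 V
Power in each resistor, P = (ΔV)²/R:
  P_R1 = (9 - 8.519)²/100 = 0.002318 W
  P_R2 = (8.519 - 8.515)²/15 = 0.0000007674 W
  P_R3 = (8.515 - 0)²/47000 = 0.001543 W
  P_R4 = (8.519 - 8.34)²/39 = 0.000821 W
  P_R5 = (8.515 - 8.34)²/3900 = 0.000007901 W
  P_R6 = (0 - 8.34)²/1800 = 0.03864 W
P_total = P_R1 + P_R2 + P_R3 + P_R4 + P_R5 + P_R6 = 0.04333 W

Final answer: 0.04333 W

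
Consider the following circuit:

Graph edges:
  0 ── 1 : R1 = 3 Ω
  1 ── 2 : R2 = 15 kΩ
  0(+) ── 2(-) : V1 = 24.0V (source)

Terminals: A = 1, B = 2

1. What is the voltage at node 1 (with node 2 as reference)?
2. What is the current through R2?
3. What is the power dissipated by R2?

Nodal analysis, taking node 2 as the 0 V reference.
Source V1 fixes V_0 = 24 V.
KCL at each unknown node (sum of currents leaving = 0; resistances in Ω):
  Node 1: (V_1 - 24)/3 + (V_1 - 0)/15000 = 0
Collecting terms: 0.3334 × V_1 = 8  =>  V_1 = 24 V
Part 1:
  Read off the nodal solution: V_1 = 24 V
Part 2:
  I_R2 = (V_1 - V_2)/R2 = (24 - 0)/15000 = 0.0016 A
  Magnitude: I_R2 = 0.0016 A
Part 3:
  I_R2 = (V_1 - V_2)/R2 = (24 - 0)/15000 = 0.0016 A
  P_R2 = I_R2² × R2 = (0.0016)² × 15000 = 0.03838 W

Final answers:
1. V_1 = 24 V
2. I_R2 = 0.0016 A
3. P_R2 = 0.03838 W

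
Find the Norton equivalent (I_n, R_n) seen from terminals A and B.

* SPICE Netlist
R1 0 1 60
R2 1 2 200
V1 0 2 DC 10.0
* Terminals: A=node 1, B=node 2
Find the Thévenin equivalent first; then I_n = V_th/R_th and R_n = R_th.
Step 1 — V_th is the open-circuit voltage V_A - V_B (nothing connected across the terminals).
Nodal analysis, taking node 2 as the 0 V reference.
Source V1 fixes V_0 = 10 V.
KCL at each unknown node (sum of currents leaving = 0; resistances in Ω):
  Node 1: (V_1 - 10)/60 + (V_1 - 0)/200 = 0
Collecting terms: 0.02167 × V_1 = 0.1667  =>  V_1 = 7.692 V
V_th = V_1 - V_2 = 7.692 - 0 = 7.692 V
Step 2 — R_th: zero the source — replace V1 by a short circuit (node 2 merges into node 0) — and find the resistance seen between A (node 1) and B (node 0).
Reduce the network between node 1 (A) and node 0 (B) by series/parallel combination:
  Rp1 = R1 ‖ R2 (parallel, both between nodes 0 and 1) = 1/(1/60 + 1/200) = 46.15 Ω
R_th = 46.15 Ω
I_n = V_th/R_th = 7.692/46.15 = 0.1667 A, and R_n = R_th = 46.15 Ω

Final answer: I_n = 0.1667 A, R_n = 46.15 Ω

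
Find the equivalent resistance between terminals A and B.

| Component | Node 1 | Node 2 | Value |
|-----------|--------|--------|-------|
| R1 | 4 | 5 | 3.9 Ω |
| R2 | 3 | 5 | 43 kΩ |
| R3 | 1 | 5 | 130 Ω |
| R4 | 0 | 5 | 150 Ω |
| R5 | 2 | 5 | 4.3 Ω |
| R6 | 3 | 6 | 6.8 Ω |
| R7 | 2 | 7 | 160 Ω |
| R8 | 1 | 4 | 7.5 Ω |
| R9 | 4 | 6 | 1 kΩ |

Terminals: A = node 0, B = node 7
Reduce the network between node 0 (A) and node 7 (B) by series/parallel combination:
  Rs1 = R3 + R8 (series, joined only at node 1) = 130 + 7.5 = 137.5 Ω
  Rp1 = R1 ‖ Rs1 (parallel, both between nodes 4 and 5) = 1/(1/3.9 + 1/137.5) = 3.792 Ω
  Rs2 = R5 + R7 (series, joined only at node 2) = 4.3 + 160 = 164.3 Ω
  Rs3 = R2 + R6 (series, joined only at node 3) = 43000 + 6.8 = 43010 Ω
  Rs4 = R9 + Rp1 (series, joined only at node 4) = 1000 + 3.792 = 1004 Ω
  Rp2 = Rs3 ‖ Rs4 (parallel, both between nodes 5 and 6) = 1/(1/43010 + 1/1004) = 980.9 Ω
  Rp2 touches the rest of the network only at node 5 (its other end, node 6, goes nowhere), so no current can flow through it — remove it.
  Rs5 = R4 + Rs2 (series, joined only at node 5) = 150 + 164.3 = 314.3 Ω
R_eq = 314.3 Ω

Final answer: 314.3 Ω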